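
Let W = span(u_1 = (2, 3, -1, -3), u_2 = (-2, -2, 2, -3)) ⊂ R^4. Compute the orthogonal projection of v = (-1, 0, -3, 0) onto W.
proj_W(v) = (98/237, 205/474, -187/474, 40/79)

Set up U = [u_1 | ... | u_2] ∈ R^(4×2). The projector onto W = col(U) is P = U (U^T U)^(-1) U^T.
Compute U^T U =
  [23, -3]
  [-3, 21],
and U^T v = (1, -4).
Solve U^T U · c = U^T v for the coefficients: c = (3/158, -89/474). The projection is proj_W(v) = U c.
Check: (v - proj_W(v)) · u_1 = 0  (should be 0).
Check: (v - proj_W(v)) · u_2 = 0  (should be 0).
Result: proj_W(v) = (98/237, 205/474, -187/474, 40/79).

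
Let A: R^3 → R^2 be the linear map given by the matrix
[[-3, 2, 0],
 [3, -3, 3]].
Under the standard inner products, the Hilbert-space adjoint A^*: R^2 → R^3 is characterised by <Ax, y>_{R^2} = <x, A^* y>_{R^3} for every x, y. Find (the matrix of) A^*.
A^* = A^T =
[[-3, 3],
 [2, -3],
 [0, 3]]

For real matrices with standard dot products, the defining identity <Ax, y> = <x, A^* y> gives (Ax)^T y = x^T (A^*) y, i.e. x^T A^T y = x^T (A^*) y. Since this holds for all x, y, we must have A^* = A^T. Therefore
A^* =
[[-3, 3],
 [2, -3],
 [0, 3]].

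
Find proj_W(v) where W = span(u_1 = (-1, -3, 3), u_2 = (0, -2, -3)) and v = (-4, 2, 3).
proj_W(v) = (-26/119, 148/119, 417/119)

Set up U = [u_1 | ... | u_2] ∈ R^(3×2). The projector onto W = col(U) is P = U (U^T U)^(-1) U^T.
Compute U^T U =
  [19, -3]
  [-3, 13],
and U^T v = (7, -13).
Solve U^T U · c = U^T v for the coefficients: c = (26/119, -113/119). The projection is proj_W(v) = U c.
Check: (v - proj_W(v)) · u_1 = 0  (should be 0).
Check: (v - proj_W(v)) · u_2 = 0  (should be 0).
Result: proj_W(v) = (-26/119, 148/119, 417/119).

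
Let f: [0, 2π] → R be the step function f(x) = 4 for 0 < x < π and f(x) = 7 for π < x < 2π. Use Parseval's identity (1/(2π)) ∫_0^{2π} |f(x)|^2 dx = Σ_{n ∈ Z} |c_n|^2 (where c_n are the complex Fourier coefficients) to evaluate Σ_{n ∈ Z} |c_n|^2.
Σ |c_n|^2 = 65/2

Parseval equates the L^2 energy of f (normalised by 1/(2π)) with the ℓ^2 sum of its Fourier coefficients: (1/(2π)) ∫_0^{2π} |f|^2 = Σ |c_n|^2.
Compute the left side: (1/(2π)) [∫_0^π 4^2 dx + ∫_π^{2π} 7^2 dx] = (1/(2π)) · (16π + 49π) = (16 + 49)/2 = 65/2.
So Σ_{n ∈ Z} |c_n|^2 = 65/2.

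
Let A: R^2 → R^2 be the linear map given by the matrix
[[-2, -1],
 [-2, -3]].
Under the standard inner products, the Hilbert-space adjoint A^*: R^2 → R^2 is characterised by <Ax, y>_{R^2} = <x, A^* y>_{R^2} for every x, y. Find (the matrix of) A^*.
A^* = A^T =
[[-2, -2],
 [-1, -3]]

For real matrices with standard dot products, the defining identity <Ax, y> = <x, A^* y> gives (Ax)^T y = x^T (A^*) y, i.e. x^T A^T y = x^T (A^*) y. Since this holds for all x, y, we must have A^* = A^T. Therefore
A^* =
[[-2, -2],
 [-1, -3]].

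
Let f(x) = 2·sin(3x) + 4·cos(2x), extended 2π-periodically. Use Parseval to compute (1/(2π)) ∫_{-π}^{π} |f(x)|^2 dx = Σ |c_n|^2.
Σ |c_n|^2 = 10

Expand |f|^2 and use orthogonality of {sin(nx), cos(mx)} on [-π, π]:
  ∫_{-π}^{π} sin(nx)^2 dx = π, ∫ cos(mx)^2 dx = π, and cross terms integrate to 0.
So ∫_{-π}^{π} f(x)^2 dx = 2^2 · π + 4^2 · π = (4 + 16)π.
Divide by 2π: (4 + 16)/2 = 10.
By Parseval, this equals Σ |c_n|^2.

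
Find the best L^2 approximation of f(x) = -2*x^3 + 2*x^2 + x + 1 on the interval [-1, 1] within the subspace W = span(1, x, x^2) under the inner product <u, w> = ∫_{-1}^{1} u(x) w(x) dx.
g(x) = 2*x^2 - x/5 + 1

The best approximation g ∈ W is the orthogonal projection of f onto W. Writing g = a_0 + a_1 x + a_2 x^2, the coefficients solve the normal equations G · a = b where
  G_{ij} = <φ_i, φ_j> and b_i = <f, φ_i>, with φ_0 = 1, φ_1 = x, φ_2 = x^2.
G =
  [2, 0, 2/3]
  [0, 2/3, 0]
  [2/3, 0, 2/5],
b = (10/3, -2/15, 22/15).
Solving gives a_0 = 1, a_1 = -1/5, a_2 = 2, so
  g(x) = 2*x^2 - x/5 + 1.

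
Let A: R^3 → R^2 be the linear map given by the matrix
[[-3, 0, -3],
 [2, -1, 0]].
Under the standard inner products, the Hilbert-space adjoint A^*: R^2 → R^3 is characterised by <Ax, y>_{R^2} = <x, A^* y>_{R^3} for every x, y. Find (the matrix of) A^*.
A^* = A^T =
[[-3, 2],
 [0, -1],
 [-3, 0]]

For real matrices with standard dot products, the defining identity <Ax, y> = <x, A^* y> gives (Ax)^T y = x^T (A^*) y, i.e. x^T A^T y = x^T (A^*) y. Since this holds for all x, y, we must have A^* = A^T. Therefore
A^* =
[[-3, 2],
 [0, -1],
 [-3, 0]].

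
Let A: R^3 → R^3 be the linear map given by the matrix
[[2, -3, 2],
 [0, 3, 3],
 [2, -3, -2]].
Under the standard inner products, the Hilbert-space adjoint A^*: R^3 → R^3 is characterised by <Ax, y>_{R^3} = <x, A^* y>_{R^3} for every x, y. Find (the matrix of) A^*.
A^* = A^T =
[[2, 0, 2],
 [-3, 3, -3],
 [2, 3, -2]]

For real matrices with standard dot products, the defining identity <Ax, y> = <x, A^* y> gives (Ax)^T y = x^T (A^*) y, i.e. x^T A^T y = x^T (A^*) y. Since this holds for all x, y, we must have A^* = A^T. Therefore
A^* =
[[2, 0, 2],
 [-3, 3, -3],
 [2, 3, -2]].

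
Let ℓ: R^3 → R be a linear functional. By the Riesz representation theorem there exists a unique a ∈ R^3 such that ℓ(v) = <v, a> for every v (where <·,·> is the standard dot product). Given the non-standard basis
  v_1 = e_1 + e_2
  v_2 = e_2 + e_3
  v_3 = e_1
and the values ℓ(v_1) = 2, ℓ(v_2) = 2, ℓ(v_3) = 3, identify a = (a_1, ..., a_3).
a = (3, -1, 3)

Write a = (a_1, ..., a_3) in the standard basis. For each basis vector v_i, ℓ(v_i) = <v_i, a> is a linear equation in the a_j's. Collect the n equations into a matrix system V a = ℓ, where row i of V is v_i (expressed in the standard basis). Since V is invertible (lower-triangular with 1s on the diagonal, up to permutation), solve by back-substitution:
  V =
[[1, 1, 0],
 [0, 1, 1],
 [1, 0, 0]]
  V a = (2, 2, 3)
Solving gives a = (3, -1, 3).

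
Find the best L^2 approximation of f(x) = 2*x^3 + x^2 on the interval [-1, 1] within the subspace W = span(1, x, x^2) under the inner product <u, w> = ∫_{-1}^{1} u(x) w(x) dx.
g(x) = x^2 + 6*x/5

The best approximation g ∈ W is the orthogonal projection of f onto W. Writing g = a_0 + a_1 x + a_2 x^2, the coefficients solve the normal equations G · a = b where
  G_{ij} = <φ_i, φ_j> and b_i = <f, φ_i>, with φ_0 = 1, φ_1 = x, φ_2 = x^2.
G =
  [2, 0, 2/3]
  [0, 2/3, 0]
  [2/3, 0, 2/5],
b = (2/3, 4/5, 2/5).
Solving gives a_0 = 0, a_1 = 6/5, a_2 = 1, so
  g(x) = x^2 + 6*x/5.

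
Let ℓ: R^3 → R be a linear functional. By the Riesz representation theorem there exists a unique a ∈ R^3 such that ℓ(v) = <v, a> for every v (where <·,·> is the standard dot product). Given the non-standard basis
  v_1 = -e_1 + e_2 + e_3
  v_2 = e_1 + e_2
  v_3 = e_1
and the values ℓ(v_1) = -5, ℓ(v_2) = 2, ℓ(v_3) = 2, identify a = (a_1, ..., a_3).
a = (2, 0, -3)

Write a = (a_1, ..., a_3) in the standard basis. For each basis vector v_i, ℓ(v_i) = <v_i, a> is a linear equation in the a_j's. Collect the n equations into a matrix system V a = ℓ, where row i of V is v_i (expressed in the standard basis). Since V is invertible (lower-triangular with 1s on the diagonal, up to permutation), solve by back-substitution:
  V =
[[-1, 1, 1],
 [1, 1, 0],
 [1, 0, 0]]
  V a = (-5, 2, 2)
Solving gives a = (2, 0, -3).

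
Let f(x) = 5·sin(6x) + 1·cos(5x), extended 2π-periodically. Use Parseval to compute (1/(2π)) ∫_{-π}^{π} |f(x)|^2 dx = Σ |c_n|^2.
Σ |c_n|^2 = 13

Expand |f|^2 and use orthogonality of {sin(nx), cos(mx)} on [-π, π]:
  ∫_{-π}^{π} sin(nx)^2 dx = π, ∫ cos(mx)^2 dx = π, and cross terms integrate to 0.
So ∫_{-π}^{π} f(x)^2 dx = 5^2 · π + 1^2 · π = (25 + 1)π.
Divide by 2π: (25 + 1)/2 = 13.
By Parseval, this equals Σ |c_n|^2.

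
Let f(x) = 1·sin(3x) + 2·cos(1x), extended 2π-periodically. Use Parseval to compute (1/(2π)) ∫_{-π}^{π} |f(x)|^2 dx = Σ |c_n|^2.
Σ |c_n|^2 = 5/2

Expand |f|^2 and use orthogonality of {sin(nx), cos(mx)} on [-π, π]:
  ∫_{-π}^{π} sin(nx)^2 dx = π, ∫ cos(mx)^2 dx = π, and cross terms integrate to 0.
So ∫_{-π}^{π} f(x)^2 dx = 1^2 · π + 2^2 · π = (1 + 4)π.
Divide by 2π: (1 + 4)/2 = 5/2.
By Parseval, this equals Σ |c_n|^2.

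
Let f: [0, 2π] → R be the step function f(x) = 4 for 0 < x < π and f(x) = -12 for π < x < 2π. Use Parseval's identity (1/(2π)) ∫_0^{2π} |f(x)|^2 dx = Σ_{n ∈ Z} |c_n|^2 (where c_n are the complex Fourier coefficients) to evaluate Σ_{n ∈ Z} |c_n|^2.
Σ |c_n|^2 = 80

Parseval equates the L^2 energy of f (normalised by 1/(2π)) with the ℓ^2 sum of its Fourier coefficients: (1/(2π)) ∫_0^{2π} |f|^2 = Σ |c_n|^2.
Compute the left side: (1/(2π)) [∫_0^π 4^2 dx + ∫_π^{2π} (-12)^2 dx] = (1/(2π)) · (16π + 144π) = (16 + 144)/2 = 80.
So Σ_{n ∈ Z} |c_n|^2 = 80.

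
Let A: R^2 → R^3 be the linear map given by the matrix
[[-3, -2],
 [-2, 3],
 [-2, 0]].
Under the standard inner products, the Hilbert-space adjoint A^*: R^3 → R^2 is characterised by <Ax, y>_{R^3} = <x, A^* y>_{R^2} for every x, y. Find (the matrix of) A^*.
A^* = A^T =
[[-3, -2, -2],
 [-2, 3, 0]]

For real matrices with standard dot products, the defining identity <Ax, y> = <x, A^* y> gives (Ax)^T y = x^T (A^*) y, i.e. x^T A^T y = x^T (A^*) y. Since this holds for all x, y, we must have A^* = A^T. Therefore
A^* =
[[-3, -2, -2],
 [-2, 3, 0]].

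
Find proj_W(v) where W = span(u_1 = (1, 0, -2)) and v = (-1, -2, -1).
proj_W(v) = (1/5, 0, -2/5)

Set up U = [u_1 | ... | u_1] ∈ R^(3×1). The projector onto W = col(U) is P = U (U^T U)^(-1) U^T.
Compute U^T U =
  [5],
and U^T v = (1).
Solve U^T U · c = U^T v for the coefficients: c = (1/5). The projection is proj_W(v) = U c.
Check: (v - proj_W(v)) · u_1 = 0  (should be 0).
Result: proj_W(v) = (1/5, 0, -2/5).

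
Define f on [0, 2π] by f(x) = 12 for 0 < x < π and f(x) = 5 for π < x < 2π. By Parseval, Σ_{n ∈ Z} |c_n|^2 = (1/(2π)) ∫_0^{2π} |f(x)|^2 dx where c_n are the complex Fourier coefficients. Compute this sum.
Σ |c_n|^2 = 169/2

Parseval equates the L^2 energy of f (normalised by 1/(2π)) with the ℓ^2 sum of its Fourier coefficients: (1/(2π)) ∫_0^{2π} |f|^2 = Σ |c_n|^2.
Compute the left side: (1/(2π)) [∫_0^π 12^2 dx + ∫_π^{2π} 5^2 dx] = (1/(2π)) · (144π + 25π) = (144 + 25)/2 = 169/2.
So Σ_{n ∈ Z} |c_n|^2 = 169/2.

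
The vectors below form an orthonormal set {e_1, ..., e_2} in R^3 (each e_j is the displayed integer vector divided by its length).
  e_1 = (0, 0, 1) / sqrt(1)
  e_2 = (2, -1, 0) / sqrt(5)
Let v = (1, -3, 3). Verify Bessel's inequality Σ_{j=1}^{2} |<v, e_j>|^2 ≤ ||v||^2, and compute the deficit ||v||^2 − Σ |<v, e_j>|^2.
Σ |<v, e_j>|^2 = 14; ||v||^2 = 19; deficit = 5

Write each e_j = u_j / sqrt(<u_j, u_j>) where u_j is the displayed integer vector. Then <v, e_j> = <v, u_j> / sqrt(<u_j, u_j>), so |<v, e_j>|^2 = <v, u_j>^2 / <u_j, u_j>.
Coefficients: <v, e_1> = 3/sqrt(1), <v, e_2> = 5/sqrt(5).
Square and sum: Σ |<v, e_j>|^2 = 14.
Compute ||v||^2 = v·v = 19.
Deficit = 19 − 14 = 5 ≥ 0, confirming Bessel's inequality. (The deficit equals ||v − Σ <v,e_j> e_j||^2, the squared distance from v to span{e_j}.)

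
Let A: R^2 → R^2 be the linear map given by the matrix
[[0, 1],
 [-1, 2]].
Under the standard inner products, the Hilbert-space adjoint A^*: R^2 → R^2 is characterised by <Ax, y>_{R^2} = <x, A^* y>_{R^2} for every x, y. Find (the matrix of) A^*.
A^* = A^T =
[[0, -1],
 [1, 2]]

For real matrices with standard dot products, the defining identity <Ax, y> = <x, A^* y> gives (Ax)^T y = x^T (A^*) y, i.e. x^T A^T y = x^T (A^*) y. Since this holds for all x, y, we must have A^* = A^T. Therefore
A^* =
[[0, -1],
 [1, 2]].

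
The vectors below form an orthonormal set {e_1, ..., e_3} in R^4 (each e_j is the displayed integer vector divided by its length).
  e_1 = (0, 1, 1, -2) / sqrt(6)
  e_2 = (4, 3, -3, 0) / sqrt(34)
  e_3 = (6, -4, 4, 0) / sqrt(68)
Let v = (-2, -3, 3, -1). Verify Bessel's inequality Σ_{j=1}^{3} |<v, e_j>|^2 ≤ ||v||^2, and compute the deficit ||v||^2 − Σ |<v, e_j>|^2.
Σ |<v, e_j>|^2 = 68/3; ||v||^2 = 23; deficit = 1/3

Write each e_j = u_j / sqrt(<u_j, u_j>) where u_j is the displayed integer vector. Then <v, e_j> = <v, u_j> / sqrt(<u_j, u_j>), so |<v, e_j>|^2 = <v, u_j>^2 / <u_j, u_j>.
Coefficients: <v, e_1> = 2/sqrt(6), <v, e_2> = -26/sqrt(34), <v, e_3> = 12/sqrt(68).
Square and sum: Σ |<v, e_j>|^2 = 68/3.
Compute ||v||^2 = v·v = 23.
Deficit = 23 − 68/3 = 1/3 ≥ 0, confirming Bessel's inequality. (The deficit equals ||v − Σ <v,e_j> e_j||^2, the squared distance from v to span{e_j}.)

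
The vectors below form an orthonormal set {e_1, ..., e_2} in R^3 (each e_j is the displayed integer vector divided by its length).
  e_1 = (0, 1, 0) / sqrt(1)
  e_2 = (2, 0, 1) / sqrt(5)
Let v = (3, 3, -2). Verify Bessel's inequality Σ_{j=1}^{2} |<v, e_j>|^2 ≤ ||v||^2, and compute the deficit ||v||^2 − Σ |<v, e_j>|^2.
Σ |<v, e_j>|^2 = 61/5; ||v||^2 = 22; deficit = 49/5

Write each e_j = u_j / sqrt(<u_j, u_j>) where u_j is the displayed integer vector. Then <v, e_j> = <v, u_j> / sqrt(<u_j, u_j>), so |<v, e_j>|^2 = <v, u_j>^2 / <u_j, u_j>.
Coefficients: <v, e_1> = 3/sqrt(1), <v, e_2> = 4/sqrt(5).
Square and sum: Σ |<v, e_j>|^2 = 61/5.
Compute ||v||^2 = v·v = 22.
Deficit = 22 − 61/5 = 49/5 ≥ 0, confirming Bessel's inequality. (The deficit equals ||v − Σ <v,e_j> e_j||^2, the squared distance from v to span{e_j}.)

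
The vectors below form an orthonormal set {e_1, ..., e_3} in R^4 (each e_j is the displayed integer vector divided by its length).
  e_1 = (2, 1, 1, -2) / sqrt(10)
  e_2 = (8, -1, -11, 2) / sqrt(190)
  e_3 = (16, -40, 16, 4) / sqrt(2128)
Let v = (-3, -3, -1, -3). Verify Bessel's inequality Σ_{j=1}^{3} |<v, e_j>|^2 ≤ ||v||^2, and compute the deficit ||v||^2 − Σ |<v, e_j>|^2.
Σ |<v, e_j>|^2 = 27/7; ||v||^2 = 28; deficit = 169/7

Write each e_j = u_j / sqrt(<u_j, u_j>) where u_j is the displayed integer vector. Then <v, e_j> = <v, u_j> / sqrt(<u_j, u_j>), so |<v, e_j>|^2 = <v, u_j>^2 / <u_j, u_j>.
Coefficients: <v, e_1> = -4/sqrt(10), <v, e_2> = -16/sqrt(190), <v, e_3> = 44/sqrt(2128).
Square and sum: Σ |<v, e_j>|^2 = 27/7.
Compute ||v||^2 = v·v = 28.
Deficit = 28 − 27/7 = 169/7 ≥ 0, confirming Bessel's inequality. (The deficit equals ||v − Σ <v,e_j> e_j||^2, the squared distance from v to span{e_j}.)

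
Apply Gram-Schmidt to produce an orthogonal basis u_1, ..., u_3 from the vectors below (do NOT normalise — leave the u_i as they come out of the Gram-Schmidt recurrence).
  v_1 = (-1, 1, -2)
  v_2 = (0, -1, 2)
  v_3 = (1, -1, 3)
Orthogonal basis:
  u_1 = (-1, 1, -2)
  u_2 = (-5/6, -1/6, 1/3)
  u_3 = (0, 2/5, 1/5)

Apply the Gram-Schmidt recurrence
  u_1 = v_1
  u_i = v_i − Σ_{j<i} ((v_i · u_j) / (u_j · u_j)) · u_j.

Step by step this gives:
  u_1 = (-1, 1, -2)
  u_2 = (-5/6, -1/6, 1/3)
  u_3 = (0, 2/5, 1/5)

Orthogonality check:
  u_2 · u_1 = 0 (should be 0)
  u_3 · u_1 = 0 (should be 0)
  u_3 · u_2 = 0 (should be 0)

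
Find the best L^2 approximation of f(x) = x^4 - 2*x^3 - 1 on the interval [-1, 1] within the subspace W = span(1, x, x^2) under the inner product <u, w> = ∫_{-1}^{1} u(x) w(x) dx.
g(x) = 6*x^2/7 - 6*x/5 - 38/35

The best approximation g ∈ W is the orthogonal projection of f onto W. Writing g = a_0 + a_1 x + a_2 x^2, the coefficients solve the normal equations G · a = b where
  G_{ij} = <φ_i, φ_j> and b_i = <f, φ_i>, with φ_0 = 1, φ_1 = x, φ_2 = x^2.
G =
  [2, 0, 2/3]
  [0, 2/3, 0]
  [2/3, 0, 2/5],
b = (-8/5, -4/5, -8/21).
Solving gives a_0 = -38/35, a_1 = -6/5, a_2 = 6/7, so
  g(x) = 6*x^2/7 - 6*x/5 - 38/35.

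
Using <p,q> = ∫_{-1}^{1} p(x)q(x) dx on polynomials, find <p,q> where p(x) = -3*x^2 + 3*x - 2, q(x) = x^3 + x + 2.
<p,q> = -44/5

Expand the product: p(x)·q(x) = -3*x^5 + 3*x^4 - 5*x^3 - 3*x^2 + 4*x - 4.
∫_{-1}^{1} of each monomial x^k gives [2/(k+1) if k even, 0 if k odd]. Integrating term-by-term (or equivalently evaluating the antiderivative F(x) = -x^6/2 + 3*x^5/5 - 5*x^4/4 - x^3 + 2*x^2 - 4*x at the endpoints):
  F(1) − F(−1) = -83/20 − (93/20) = -44/5.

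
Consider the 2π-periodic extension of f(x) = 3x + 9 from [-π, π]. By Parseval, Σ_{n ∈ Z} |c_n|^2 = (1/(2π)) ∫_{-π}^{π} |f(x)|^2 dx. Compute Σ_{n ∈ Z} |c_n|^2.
Σ |c_n|^2 = 3π^2 + 81

Expand and integrate term by term over [-π, π]:
  ∫ (3x)^2 dx = 9·(2π^3/3); ∫ 2·3·(9)·x dx = 0 (odd integrand); ∫ 9^2 dx = 81·2π.
So (1/(2π)) ∫_{-π}^{π} (3x + 9)^2 dx = 9π^2/3 + 81 = 3π^2 + 81.
Parseval ⇒ Σ |c_n|^2 = 3π^2 + 81.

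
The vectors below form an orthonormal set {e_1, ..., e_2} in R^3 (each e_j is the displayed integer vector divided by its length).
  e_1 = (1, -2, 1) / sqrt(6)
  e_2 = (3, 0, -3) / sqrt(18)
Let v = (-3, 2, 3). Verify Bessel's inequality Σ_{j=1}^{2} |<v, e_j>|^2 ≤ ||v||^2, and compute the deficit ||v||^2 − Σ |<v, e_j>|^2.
Σ |<v, e_j>|^2 = 62/3; ||v||^2 = 22; deficit = 4/3

Write each e_j = u_j / sqrt(<u_j, u_j>) where u_j is the displayed integer vector. Then <v, e_j> = <v, u_j> / sqrt(<u_j, u_j>), so |<v, e_j>|^2 = <v, u_j>^2 / <u_j, u_j>.
Coefficients: <v, e_1> = -4/sqrt(6), <v, e_2> = -18/sqrt(18).
Square and sum: Σ |<v, e_j>|^2 = 62/3.
Compute ||v||^2 = v·v = 22.
Deficit = 22 − 62/3 = 4/3 ≥ 0, confirming Bessel's inequality. (The deficit equals ||v − Σ <v,e_j> e_j||^2, the squared distance from v to span{e_j}.)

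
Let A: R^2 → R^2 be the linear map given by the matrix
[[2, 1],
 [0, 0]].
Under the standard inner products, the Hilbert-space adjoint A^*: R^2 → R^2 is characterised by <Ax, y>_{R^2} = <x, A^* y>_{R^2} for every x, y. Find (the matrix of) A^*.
A^* = A^T =
[[2, 0],
 [1, 0]]

For real matrices with standard dot products, the defining identity <Ax, y> = <x, A^* y> gives (Ax)^T y = x^T (A^*) y, i.e. x^T A^T y = x^T (A^*) y. Since this holds for all x, y, we must have A^* = A^T. Therefore
A^* =
[[2, 0],
 [1, 0]].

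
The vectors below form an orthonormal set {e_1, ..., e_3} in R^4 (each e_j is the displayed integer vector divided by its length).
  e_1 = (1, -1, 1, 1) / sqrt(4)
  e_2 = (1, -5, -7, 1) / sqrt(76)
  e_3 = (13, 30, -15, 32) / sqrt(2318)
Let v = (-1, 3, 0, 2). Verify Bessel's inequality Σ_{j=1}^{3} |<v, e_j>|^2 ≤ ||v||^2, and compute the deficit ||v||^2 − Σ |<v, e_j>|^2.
Σ |<v, e_j>|^2 = 1483/122; ||v||^2 = 14; deficit = 225/122

Write each e_j = u_j / sqrt(<u_j, u_j>) where u_j is the displayed integer vector. Then <v, e_j> = <v, u_j> / sqrt(<u_j, u_j>), so |<v, e_j>|^2 = <v, u_j>^2 / <u_j, u_j>.
Coefficients: <v, e_1> = -2/sqrt(4), <v, e_2> = -14/sqrt(76), <v, e_3> = 141/sqrt(2318).
Square and sum: Σ |<v, e_j>|^2 = 1483/122.
Compute ||v||^2 = v·v = 14.
Deficit = 14 − 1483/122 = 225/122 ≥ 0, confirming Bessel's inequality. (The deficit equals ||v − Σ <v,e_j> e_j||^2, the squared distance from v to span{e_j}.)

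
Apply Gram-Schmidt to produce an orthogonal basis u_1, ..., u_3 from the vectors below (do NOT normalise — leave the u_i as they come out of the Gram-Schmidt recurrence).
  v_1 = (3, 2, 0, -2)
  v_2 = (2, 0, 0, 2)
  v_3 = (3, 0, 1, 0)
Orthogonal basis:
  u_1 = (3, 2, 0, -2)
  u_2 = (28/17, -4/17, 0, 38/17)
  u_3 = (4/11, -10/11, 1, -4/11)

Apply the Gram-Schmidt recurrence
  u_1 = v_1
  u_i = v_i − Σ_{j<i} ((v_i · u_j) / (u_j · u_j)) · u_j.

Step by step this gives:
  u_1 = (3, 2, 0, -2)
  u_2 = (28/17, -4/17, 0, 38/17)
  u_3 = (4/11, -10/11, 1, -4/11)

Orthogonality check:
  u_2 · u_1 = 0 (should be 0)
  u_3 · u_1 = 0 (should be 0)
  u_3 · u_2 = 0 (should be 0)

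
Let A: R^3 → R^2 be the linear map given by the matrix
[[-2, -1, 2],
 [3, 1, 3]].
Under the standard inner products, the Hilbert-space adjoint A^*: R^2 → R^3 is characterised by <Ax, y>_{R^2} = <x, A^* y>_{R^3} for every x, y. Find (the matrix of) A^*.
A^* = A^T =
[[-2, 3],
 [-1, 1],
 [2, 3]]

For real matrices with standard dot products, the defining identity <Ax, y> = <x, A^* y> gives (Ax)^T y = x^T (A^*) y, i.e. x^T A^T y = x^T (A^*) y. Since this holds for all x, y, we must have A^* = A^T. Therefore
A^* =
[[-2, 3],
 [-1, 1],
 [2, 3]].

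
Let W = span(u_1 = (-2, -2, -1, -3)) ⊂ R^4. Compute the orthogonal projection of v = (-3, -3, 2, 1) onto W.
proj_W(v) = (-7/9, -7/9, -7/18, -7/6)

Set up U = [u_1 | ... | u_1] ∈ R^(4×1). The projector onto W = col(U) is P = U (U^T U)^(-1) U^T.
Compute U^T U =
  [18],
and U^T v = (7).
Solve U^T U · c = U^T v for the coefficients: c = (7/18). The projection is proj_W(v) = U c.
Check: (v - proj_W(v)) · u_1 = 0  (should be 0).
Result: proj_W(v) = (-7/9, -7/9, -7/18, -7/6).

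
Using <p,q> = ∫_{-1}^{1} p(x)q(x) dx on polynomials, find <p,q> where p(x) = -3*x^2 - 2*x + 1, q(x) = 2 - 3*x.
<p,q> = 4

Expand the product: p(x)·q(x) = 9*x^3 - 7*x + 2.
∫_{-1}^{1} of each monomial x^k gives [2/(k+1) if k even, 0 if k odd]. Integrating term-by-term (or equivalently evaluating the antiderivative F(x) = 9*x^4/4 - 7*x^2/2 + 2*x at the endpoints):
  F(1) − F(−1) = 3/4 − (-13/4) = 4.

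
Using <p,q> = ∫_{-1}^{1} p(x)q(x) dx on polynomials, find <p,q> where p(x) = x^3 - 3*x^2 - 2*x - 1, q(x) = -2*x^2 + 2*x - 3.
<p,q> = 208/15

Expand the product: p(x)·q(x) = -2*x^5 + 8*x^4 - 5*x^3 + 7*x^2 + 4*x + 3.
∫_{-1}^{1} of each monomial x^k gives [2/(k+1) if k even, 0 if k odd]. Integrating term-by-term (or equivalently evaluating the antiderivative F(x) = -x^6/3 + 8*x^5/5 - 5*x^4/4 + 7*x^3/3 + 2*x^2 + 3*x at the endpoints):
  F(1) − F(−1) = 147/20 − (-391/60) = 208/15.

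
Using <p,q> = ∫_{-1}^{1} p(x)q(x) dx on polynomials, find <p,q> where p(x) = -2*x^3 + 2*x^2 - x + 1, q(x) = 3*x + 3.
<p,q> = 28/5

Expand the product: p(x)·q(x) = -6*x^4 + 3*x^2 + 3.
∫_{-1}^{1} of each monomial x^k gives [2/(k+1) if k even, 0 if k odd]. Integrating term-by-term (or equivalently evaluating the antiderivative F(x) = -6*x^5/5 + x^3 + 3*x at the endpoints):
  F(1) − F(−1) = 14/5 − (-14/5) = 28/5.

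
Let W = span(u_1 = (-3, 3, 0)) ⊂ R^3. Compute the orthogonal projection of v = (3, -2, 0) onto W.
proj_W(v) = (5/2, -5/2, 0)

Set up U = [u_1 | ... | u_1] ∈ R^(3×1). The projector onto W = col(U) is P = U (U^T U)^(-1) U^T.
Compute U^T U =
  [18],
and U^T v = (-15).
Solve U^T U · c = U^T v for the coefficients: c = (-5/6). The projection is proj_W(v) = U c.
Check: (v - proj_W(v)) · u_1 = 0  (should be 0).
Result: proj_W(v) = (5/2, -5/2, 0).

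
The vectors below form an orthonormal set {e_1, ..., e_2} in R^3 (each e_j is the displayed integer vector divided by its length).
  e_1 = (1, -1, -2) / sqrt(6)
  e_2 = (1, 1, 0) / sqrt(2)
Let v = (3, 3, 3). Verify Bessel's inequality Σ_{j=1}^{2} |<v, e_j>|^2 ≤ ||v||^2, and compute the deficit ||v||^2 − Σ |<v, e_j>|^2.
Σ |<v, e_j>|^2 = 24; ||v||^2 = 27; deficit = 3

Write each e_j = u_j / sqrt(<u_j, u_j>) where u_j is the displayed integer vector. Then <v, e_j> = <v, u_j> / sqrt(<u_j, u_j>), so |<v, e_j>|^2 = <v, u_j>^2 / <u_j, u_j>.
Coefficients: <v, e_1> = -6/sqrt(6), <v, e_2> = 6/sqrt(2).
Square and sum: Σ |<v, e_j>|^2 = 24.
Compute ||v||^2 = v·v = 27.
Deficit = 27 − 24 = 3 ≥ 0, confirming Bessel's inequality. (The deficit equals ||v − Σ <v,e_j> e_j||^2, the squared distance from v to span{e_j}.)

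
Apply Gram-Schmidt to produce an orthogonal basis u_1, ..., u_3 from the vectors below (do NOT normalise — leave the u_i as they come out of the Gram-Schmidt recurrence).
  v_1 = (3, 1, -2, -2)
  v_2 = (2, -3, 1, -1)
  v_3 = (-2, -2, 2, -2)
Orthogonal basis:
  u_1 = (3, 1, -2, -2)
  u_2 = (3/2, -19/6, 4/3, -2/3)
  u_3 = (-124/87, 4/87, 38/87, -74/29)

Apply the Gram-Schmidt recurrence
  u_1 = v_1
  u_i = v_i − Σ_{j<i} ((v_i · u_j) / (u_j · u_j)) · u_j.

Step by step this gives:
  u_1 = (3, 1, -2, -2)
  u_2 = (3/2, -19/6, 4/3, -2/3)
  u_3 = (-124/87, 4/87, 38/87, -74/29)

Orthogonality check:
  u_2 · u_1 = 0 (should be 0)
  u_3 · u_1 = 0 (should be 0)
  u_3 · u_2 = 0 (should be 0)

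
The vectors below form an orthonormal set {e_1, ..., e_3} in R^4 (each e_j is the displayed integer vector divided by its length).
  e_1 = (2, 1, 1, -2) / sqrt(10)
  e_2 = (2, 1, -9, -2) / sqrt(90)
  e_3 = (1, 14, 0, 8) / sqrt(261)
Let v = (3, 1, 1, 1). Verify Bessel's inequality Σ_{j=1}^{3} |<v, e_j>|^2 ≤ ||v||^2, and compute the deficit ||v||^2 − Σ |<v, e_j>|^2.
Σ |<v, e_j>|^2 = 179/29; ||v||^2 = 12; deficit = 169/29

Write each e_j = u_j / sqrt(<u_j, u_j>) where u_j is the displayed integer vector. Then <v, e_j> = <v, u_j> / sqrt(<u_j, u_j>), so |<v, e_j>|^2 = <v, u_j>^2 / <u_j, u_j>.
Coefficients: <v, e_1> = 6/sqrt(10), <v, e_2> = -4/sqrt(90), <v, e_3> = 25/sqrt(261).
Square and sum: Σ |<v, e_j>|^2 = 179/29.
Compute ||v||^2 = v·v = 12.
Deficit = 12 − 179/29 = 169/29 ≥ 0, confirming Bessel's inequality. (The deficit equals ||v − Σ <v,e_j> e_j||^2, the squared distance from v to span{e_j}.)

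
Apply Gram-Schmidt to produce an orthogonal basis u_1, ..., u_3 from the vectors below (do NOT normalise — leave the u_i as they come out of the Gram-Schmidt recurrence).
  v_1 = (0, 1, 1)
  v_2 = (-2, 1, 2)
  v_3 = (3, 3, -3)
Orthogonal basis:
  u_1 = (0, 1, 1)
  u_2 = (-2, -1/2, 1/2)
  u_3 = (-1, 2, -2)

Apply the Gram-Schmidt recurrence
  u_1 = v_1
  u_i = v_i − Σ_{j<i} ((v_i · u_j) / (u_j · u_j)) · u_j.

Step by step this gives:
  u_1 = (0, 1, 1)
  u_2 = (-2, -1/2, 1/2)
  u_3 = (-1, 2, -2)

Orthogonality check:
  u_2 · u_1 = 0 (should be 0)
  u_3 · u_1 = 0 (should be 0)
  u_3 · u_2 = 0 (should be 0)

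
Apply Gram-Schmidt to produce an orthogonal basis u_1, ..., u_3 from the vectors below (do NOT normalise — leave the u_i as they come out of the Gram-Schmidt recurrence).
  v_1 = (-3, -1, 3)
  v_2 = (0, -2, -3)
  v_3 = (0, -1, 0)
Orthogonal basis:
  u_1 = (-3, -1, 3)
  u_2 = (-21/19, -45/19, -36/19)
  u_3 = (9/22, -9/22, 3/11)

Apply the Gram-Schmidt recurrence
  u_1 = v_1
  u_i = v_i − Σ_{j<i} ((v_i · u_j) / (u_j · u_j)) · u_j.

Step by step this gives:
  u_1 = (-3, -1, 3)
  u_2 = (-21/19, -45/19, -36/19)
  u_3 = (9/22, -9/22, 3/11)

Orthogonality check:
  u_2 · u_1 = 0 (should be 0)
  u_3 · u_1 = 0 (should be 0)
  u_3 · u_2 = 0 (should be 0)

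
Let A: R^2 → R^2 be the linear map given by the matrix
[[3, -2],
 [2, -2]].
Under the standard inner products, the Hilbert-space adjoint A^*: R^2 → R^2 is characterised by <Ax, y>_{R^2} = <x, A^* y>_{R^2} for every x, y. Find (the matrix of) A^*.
A^* = A^T =
[[3, 2],
 [-2, -2]]

For real matrices with standard dot products, the defining identity <Ax, y> = <x, A^* y> gives (Ax)^T y = x^T (A^*) y, i.e. x^T A^T y = x^T (A^*) y. Since this holds for all x, y, we must have A^* = A^T. Therefore
A^* =
[[3, 2],
 [-2, -2]].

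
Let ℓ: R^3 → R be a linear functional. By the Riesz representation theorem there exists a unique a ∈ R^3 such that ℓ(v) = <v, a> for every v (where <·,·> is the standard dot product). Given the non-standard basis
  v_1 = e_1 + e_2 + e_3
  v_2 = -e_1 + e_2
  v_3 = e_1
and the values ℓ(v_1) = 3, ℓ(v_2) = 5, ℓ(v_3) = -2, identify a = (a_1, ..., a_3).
a = (-2, 3, 2)

Write a = (a_1, ..., a_3) in the standard basis. For each basis vector v_i, ℓ(v_i) = <v_i, a> is a linear equation in the a_j's. Collect the n equations into a matrix system V a = ℓ, where row i of V is v_i (expressed in the standard basis). Since V is invertible (lower-triangular with 1s on the diagonal, up to permutation), solve by back-substitution:
  V =
[[1, 1, 1],
 [-1, 1, 0],
 [1, 0, 0]]
  V a = (3, 5, -2)
Solving gives a = (-2, 3, 2).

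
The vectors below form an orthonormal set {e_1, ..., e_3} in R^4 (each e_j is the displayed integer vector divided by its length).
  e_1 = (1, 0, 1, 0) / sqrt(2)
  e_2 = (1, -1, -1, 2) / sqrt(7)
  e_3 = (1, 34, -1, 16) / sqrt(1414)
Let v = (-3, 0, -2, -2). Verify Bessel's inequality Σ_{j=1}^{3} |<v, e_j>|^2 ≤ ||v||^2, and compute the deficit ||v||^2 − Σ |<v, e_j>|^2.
Σ |<v, e_j>|^2 = 1701/101; ||v||^2 = 17; deficit = 16/101

Write each e_j = u_j / sqrt(<u_j, u_j>) where u_j is the displayed integer vector. Then <v, e_j> = <v, u_j> / sqrt(<u_j, u_j>), so |<v, e_j>|^2 = <v, u_j>^2 / <u_j, u_j>.
Coefficients: <v, e_1> = -5/sqrt(2), <v, e_2> = -5/sqrt(7), <v, e_3> = -33/sqrt(1414).
Square and sum: Σ |<v, e_j>|^2 = 1701/101.
Compute ||v||^2 = v·v = 17.
Deficit = 17 − 1701/101 = 16/101 ≥ 0, confirming Bessel's inequality. (The deficit equals ||v − Σ <v,e_j> e_j||^2, the squared distance from v to span{e_j}.)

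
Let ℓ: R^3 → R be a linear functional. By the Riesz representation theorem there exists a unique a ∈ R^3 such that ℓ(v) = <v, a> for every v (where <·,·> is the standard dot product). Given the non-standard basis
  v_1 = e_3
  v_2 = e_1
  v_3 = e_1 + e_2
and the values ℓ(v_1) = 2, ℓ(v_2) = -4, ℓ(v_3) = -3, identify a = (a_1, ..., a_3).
a = (-4, 1, 2)

Write a = (a_1, ..., a_3) in the standard basis. For each basis vector v_i, ℓ(v_i) = <v_i, a> is a linear equation in the a_j's. Collect the n equations into a matrix system V a = ℓ, where row i of V is v_i (expressed in the standard basis). Since V is invertible (lower-triangular with 1s on the diagonal, up to permutation), solve by back-substitution:
  V =
[[0, 0, 1],
 [1, 0, 0],
 [1, 1, 0]]
  V a = (2, -4, -3)
Solving gives a = (-4, 1, 2).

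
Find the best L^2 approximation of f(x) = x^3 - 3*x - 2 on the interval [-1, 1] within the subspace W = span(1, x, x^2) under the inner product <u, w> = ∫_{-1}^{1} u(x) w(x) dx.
g(x) = -12*x/5 - 2

The best approximation g ∈ W is the orthogonal projection of f onto W. Writing g = a_0 + a_1 x + a_2 x^2, the coefficients solve the normal equations G · a = b where
  G_{ij} = <φ_i, φ_j> and b_i = <f, φ_i>, with φ_0 = 1, φ_1 = x, φ_2 = x^2.
G =
  [2, 0, 2/3]
  [0, 2/3, 0]
  [2/3, 0, 2/5],
b = (-4, -8/5, -4/3).
Solving gives a_0 = -2, a_1 = -12/5, a_2 = 0, so
  g(x) = -12*x/5 - 2.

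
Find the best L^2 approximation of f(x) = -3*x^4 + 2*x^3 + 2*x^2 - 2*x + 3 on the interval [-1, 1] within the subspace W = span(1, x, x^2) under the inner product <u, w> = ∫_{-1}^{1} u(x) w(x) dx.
g(x) = -4*x^2/7 - 4*x/5 + 114/35

The best approximation g ∈ W is the orthogonal projection of f onto W. Writing g = a_0 + a_1 x + a_2 x^2, the coefficients solve the normal equations G · a = b where
  G_{ij} = <φ_i, φ_j> and b_i = <f, φ_i>, with φ_0 = 1, φ_1 = x, φ_2 = x^2.
G =
  [2, 0, 2/3]
  [0, 2/3, 0]
  [2/3, 0, 2/5],
b = (92/15, -8/15, 68/35).
Solving gives a_0 = 114/35, a_1 = -4/5, a_2 = -4/7, so
  g(x) = -4*x^2/7 - 4*x/5 + 114/35.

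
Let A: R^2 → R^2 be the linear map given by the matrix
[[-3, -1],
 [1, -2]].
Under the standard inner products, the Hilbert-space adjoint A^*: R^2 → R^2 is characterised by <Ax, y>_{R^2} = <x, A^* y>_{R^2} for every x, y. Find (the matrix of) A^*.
A^* = A^T =
[[-3, 1],
 [-1, -2]]

For real matrices with standard dot products, the defining identity <Ax, y> = <x, A^* y> gives (Ax)^T y = x^T (A^*) y, i.e. x^T A^T y = x^T (A^*) y. Since this holds for all x, y, we must have A^* = A^T. Therefore
A^* =
[[-3, 1],
 [-1, -2]].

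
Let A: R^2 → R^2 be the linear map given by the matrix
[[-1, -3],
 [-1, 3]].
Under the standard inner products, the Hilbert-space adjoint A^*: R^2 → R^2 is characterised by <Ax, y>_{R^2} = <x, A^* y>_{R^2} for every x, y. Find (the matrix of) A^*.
A^* = A^T =
[[-1, -1],
 [-3, 3]]

For real matrices with standard dot products, the defining identity <Ax, y> = <x, A^* y> gives (Ax)^T y = x^T (A^*) y, i.e. x^T A^T y = x^T (A^*) y. Since this holds for all x, y, we must have A^* = A^T. Therefore
A^* =
[[-1, -1],
 [-3, 3]].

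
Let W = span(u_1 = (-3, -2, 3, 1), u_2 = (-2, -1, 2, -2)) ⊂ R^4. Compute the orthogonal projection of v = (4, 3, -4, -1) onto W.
proj_W(v) = (127/31, 417/155, -127/31, -161/155)

Set up U = [u_1 | ... | u_2] ∈ R^(4×2). The projector onto W = col(U) is P = U (U^T U)^(-1) U^T.
Compute U^T U =
  [23, 12]
  [12, 13],
and U^T v = (-31, -17).
Solve U^T U · c = U^T v for the coefficients: c = (-199/155, -19/155). The projection is proj_W(v) = U c.
Check: (v - proj_W(v)) · u_1 = 0  (should be 0).
Check: (v - proj_W(v)) · u_2 = 0  (should be 0).
Result: proj_W(v) = (127/31, 417/155, -127/31, -161/155).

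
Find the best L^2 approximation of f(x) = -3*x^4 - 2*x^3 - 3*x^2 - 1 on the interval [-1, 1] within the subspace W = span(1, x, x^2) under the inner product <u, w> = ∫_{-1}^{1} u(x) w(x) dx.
g(x) = -39*x^2/7 - 6*x/5 - 26/35

The best approximation g ∈ W is the orthogonal projection of f onto W. Writing g = a_0 + a_1 x + a_2 x^2, the coefficients solve the normal equations G · a = b where
  G_{ij} = <φ_i, φ_j> and b_i = <f, φ_i>, with φ_0 = 1, φ_1 = x, φ_2 = x^2.
G =
  [2, 0, 2/3]
  [0, 2/3, 0]
  [2/3, 0, 2/5],
b = (-26/5, -4/5, -286/105).
Solving gives a_0 = -26/35, a_1 = -6/5, a_2 = -39/7, so
  g(x) = -39*x^2/7 - 6*x/5 - 26/35.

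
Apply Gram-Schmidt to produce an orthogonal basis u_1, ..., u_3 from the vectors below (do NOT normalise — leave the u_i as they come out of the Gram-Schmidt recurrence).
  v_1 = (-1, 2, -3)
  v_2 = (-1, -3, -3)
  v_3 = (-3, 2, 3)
Orthogonal basis:
  u_1 = (-1, 2, -3)
  u_2 = (-5/7, -25/7, -15/7)
  u_3 = (-18/5, 0, 6/5)

Apply the Gram-Schmidt recurrence
  u_1 = v_1
  u_i = v_i − Σ_{j<i} ((v_i · u_j) / (u_j · u_j)) · u_j.

Step by step this gives:
  u_1 = (-1, 2, -3)
  u_2 = (-5/7, -25/7, -15/7)
  u_3 = (-18/5, 0, 6/5)

Orthogonality check:
  u_2 · u_1 = 0 (should be 0)
  u_3 · u_1 = 0 (should be 0)
  u_3 · u_2 = 0 (should be 0)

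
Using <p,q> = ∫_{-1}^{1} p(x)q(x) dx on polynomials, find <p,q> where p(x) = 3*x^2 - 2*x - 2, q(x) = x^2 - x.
<p,q> = 6/5

Expand the product: p(x)·q(x) = 3*x^4 - 5*x^3 + 2*x.
∫_{-1}^{1} of each monomial x^k gives [2/(k+1) if k even, 0 if k odd]. Integrating term-by-term (or equivalently evaluating the antiderivative F(x) = 3*x^5/5 - 5*x^4/4 + x^2 at the endpoints):
  F(1) − F(−1) = 7/20 − (-17/20) = 6/5.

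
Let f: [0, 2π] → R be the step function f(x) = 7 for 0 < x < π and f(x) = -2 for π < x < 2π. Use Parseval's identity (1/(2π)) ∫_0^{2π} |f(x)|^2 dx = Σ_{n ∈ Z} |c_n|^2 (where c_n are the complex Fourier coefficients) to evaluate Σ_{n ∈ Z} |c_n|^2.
Σ |c_n|^2 = 53/2

Parseval equates the L^2 energy of f (normalised by 1/(2π)) with the ℓ^2 sum of its Fourier coefficients: (1/(2π)) ∫_0^{2π} |f|^2 = Σ |c_n|^2.
Compute the left side: (1/(2π)) [∫_0^π 7^2 dx + ∫_π^{2π} (-2)^2 dx] = (1/(2π)) · (49π + 4π) = (49 + 4)/2 = 53/2.
So Σ_{n ∈ Z} |c_n|^2 = 53/2.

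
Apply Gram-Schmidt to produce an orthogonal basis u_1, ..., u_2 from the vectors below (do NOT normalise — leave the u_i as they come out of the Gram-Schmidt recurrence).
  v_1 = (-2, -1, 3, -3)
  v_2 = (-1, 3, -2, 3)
Orthogonal basis:
  u_1 = (-2, -1, 3, -3)
  u_2 = (-55/23, 53/23, 2/23, 21/23)

Apply the Gram-Schmidt recurrence
  u_1 = v_1
  u_i = v_i − Σ_{j<i} ((v_i · u_j) / (u_j · u_j)) · u_j.

Step by step this gives:
  u_1 = (-2, -1, 3, -3)
  u_2 = (-55/23, 53/23, 2/23, 21/23)

Orthogonality check:
  u_2 · u_1 = 0 (should be 0)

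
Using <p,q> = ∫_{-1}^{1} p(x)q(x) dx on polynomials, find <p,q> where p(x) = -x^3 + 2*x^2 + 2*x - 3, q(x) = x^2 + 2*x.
<p,q> = 2/3

Expand the product: p(x)·q(x) = -x^5 + 6*x^3 + x^2 - 6*x.
∫_{-1}^{1} of each monomial x^k gives [2/(k+1) if k even, 0 if k odd]. Integrating term-by-term (or equivalently evaluating the antiderivative F(x) = -x^6/6 + 3*x^4/2 + x^3/3 - 3*x^2 at the endpoints):
  F(1) − F(−1) = -4/3 − (-2) = 2/3.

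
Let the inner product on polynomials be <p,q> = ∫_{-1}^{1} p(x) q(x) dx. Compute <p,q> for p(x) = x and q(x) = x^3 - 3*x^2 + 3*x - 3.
<p,q> = 12/5

Expand the product: p(x)·q(x) = x^4 - 3*x^3 + 3*x^2 - 3*x.
∫_{-1}^{1} of each monomial x^k gives [2/(k+1) if k even, 0 if k odd]. Integrating term-by-term (or equivalently evaluating the antiderivative F(x) = x^5/5 - 3*x^4/4 + x^3 - 3*x^2/2 at the endpoints):
  F(1) − F(−1) = -21/20 − (-69/20) = 12/5.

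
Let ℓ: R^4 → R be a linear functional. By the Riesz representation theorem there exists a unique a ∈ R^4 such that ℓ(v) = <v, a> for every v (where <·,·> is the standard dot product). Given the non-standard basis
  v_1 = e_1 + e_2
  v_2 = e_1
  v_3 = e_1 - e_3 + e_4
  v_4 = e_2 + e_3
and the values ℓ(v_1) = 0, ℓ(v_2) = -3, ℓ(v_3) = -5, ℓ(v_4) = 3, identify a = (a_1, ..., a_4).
a = (-3, 3, 0, -2)

Write a = (a_1, ..., a_4) in the standard basis. For each basis vector v_i, ℓ(v_i) = <v_i, a> is a linear equation in the a_j's. Collect the n equations into a matrix system V a = ℓ, where row i of V is v_i (expressed in the standard basis). Since V is invertible (lower-triangular with 1s on the diagonal, up to permutation), solve by back-substitution:
  V =
[[1, 1, 0, 0],
 [1, 0, 0, 0],
 [1, 0, -1, 1],
 [0, 1, 1, 0]]
  V a = (0, -3, -5, 3)
Solving gives a = (-3, 3, 0, -2).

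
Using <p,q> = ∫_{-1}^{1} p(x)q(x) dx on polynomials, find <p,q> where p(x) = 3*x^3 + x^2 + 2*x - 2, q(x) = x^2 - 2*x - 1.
<p,q> = -8/3

Expand the product: p(x)·q(x) = 3*x^5 - 5*x^4 - 3*x^3 - 7*x^2 + 2*x + 2.
∫_{-1}^{1} of each monomial x^k gives [2/(k+1) if k even, 0 if k odd]. Integrating term-by-term (or equivalently evaluating the antiderivative F(x) = x^6/2 - x^5 - 3*x^4/4 - 7*x^3/3 + x^2 + 2*x at the endpoints):
  F(1) − F(−1) = -7/12 − (25/12) = -8/3.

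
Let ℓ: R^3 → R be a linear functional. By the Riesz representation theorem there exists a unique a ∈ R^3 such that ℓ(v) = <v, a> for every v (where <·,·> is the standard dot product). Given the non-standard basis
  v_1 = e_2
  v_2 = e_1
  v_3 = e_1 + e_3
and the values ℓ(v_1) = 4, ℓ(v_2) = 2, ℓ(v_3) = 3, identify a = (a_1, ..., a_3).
a = (2, 4, 1)

Write a = (a_1, ..., a_3) in the standard basis. For each basis vector v_i, ℓ(v_i) = <v_i, a> is a linear equation in the a_j's. Collect the n equations into a matrix system V a = ℓ, where row i of V is v_i (expressed in the standard basis). Since V is invertible (lower-triangular with 1s on the diagonal, up to permutation), solve by back-substitution:
  V =
[[0, 1, 0],
 [1, 0, 0],
 [1, 0, 1]]
  V a = (4, 2, 3)
Solving gives a = (2, 4, 1).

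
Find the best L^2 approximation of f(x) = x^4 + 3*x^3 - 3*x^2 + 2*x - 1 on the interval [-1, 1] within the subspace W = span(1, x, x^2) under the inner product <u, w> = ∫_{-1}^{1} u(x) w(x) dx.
g(x) = -15*x^2/7 + 19*x/5 - 38/35

The best approximation g ∈ W is the orthogonal projection of f onto W. Writing g = a_0 + a_1 x + a_2 x^2, the coefficients solve the normal equations G · a = b where
  G_{ij} = <φ_i, φ_j> and b_i = <f, φ_i>, with φ_0 = 1, φ_1 = x, φ_2 = x^2.
G =
  [2, 0, 2/3]
  [0, 2/3, 0]
  [2/3, 0, 2/5],
b = (-18/5, 38/15, -166/105).
Solving gives a_0 = -38/35, a_1 = 19/5, a_2 = -15/7, so
  g(x) = -15*x^2/7 + 19*x/5 - 38/35.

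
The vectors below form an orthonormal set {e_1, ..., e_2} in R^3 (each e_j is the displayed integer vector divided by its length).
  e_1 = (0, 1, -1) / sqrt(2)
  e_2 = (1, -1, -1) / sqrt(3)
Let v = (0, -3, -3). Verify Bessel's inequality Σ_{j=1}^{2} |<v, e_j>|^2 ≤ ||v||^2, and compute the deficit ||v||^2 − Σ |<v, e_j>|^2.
Σ |<v, e_j>|^2 = 12; ||v||^2 = 18; deficit = 6

Write each e_j = u_j / sqrt(<u_j, u_j>) where u_j is the displayed integer vector. Then <v, e_j> = <v, u_j> / sqrt(<u_j, u_j>), so |<v, e_j>|^2 = <v, u_j>^2 / <u_j, u_j>.
Coefficients: <v, e_1> = 0/sqrt(2), <v, e_2> = 6/sqrt(3).
Square and sum: Σ |<v, e_j>|^2 = 12.
Compute ||v||^2 = v·v = 18.
Deficit = 18 − 12 = 6 ≥ 0, confirming Bessel's inequality. (The deficit equals ||v − Σ <v,e_j> e_j||^2, the squared distance from v to span{e_j}.)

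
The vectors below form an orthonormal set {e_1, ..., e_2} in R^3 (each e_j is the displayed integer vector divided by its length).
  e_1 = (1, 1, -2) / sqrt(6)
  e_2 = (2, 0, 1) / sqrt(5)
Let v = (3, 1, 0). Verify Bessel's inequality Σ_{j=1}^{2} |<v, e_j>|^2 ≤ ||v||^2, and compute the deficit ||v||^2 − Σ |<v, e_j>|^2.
Σ |<v, e_j>|^2 = 148/15; ||v||^2 = 10; deficit = 2/15

Write each e_j = u_j / sqrt(<u_j, u_j>) where u_j is the displayed integer vector. Then <v, e_j> = <v, u_j> / sqrt(<u_j, u_j>), so |<v, e_j>|^2 = <v, u_j>^2 / <u_j, u_j>.
Coefficients: <v, e_1> = 4/sqrt(6), <v, e_2> = 6/sqrt(5).
Square and sum: Σ |<v, e_j>|^2 = 148/15.
Compute ||v||^2 = v·v = 10.
Deficit = 10 − 148/15 = 2/15 ≥ 0, confirming Bessel's inequality. (The deficit equals ||v − Σ <v,e_j> e_j||^2, the squared distance from v to span{e_j}.)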